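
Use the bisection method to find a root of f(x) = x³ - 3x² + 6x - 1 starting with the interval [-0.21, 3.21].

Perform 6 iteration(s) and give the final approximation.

f(x) = x³ - 3x² + 6x - 1
Initial interval: [-0.21, 3.21]

Iteration 1:
  c_1 = (-0.210000 + 3.210000)/2 = 1.500000
  f(c_1) = f(1.500000) = 4.625000
  f(a) × f(c) < 0, new interval: [-0.210000, 1.500000]
Iteration 2:
  c_2 = (-0.210000 + 1.500000)/2 = 0.645000
  f(c_2) = f(0.645000) = 1.890261
  f(a) × f(c) < 0, new interval: [-0.210000, 0.645000]
Iteration 3:
  c_3 = (-0.210000 + 0.645000)/2 = 0.217500
  f(c_3) = f(0.217500) = 0.173370
  f(a) × f(c) < 0, new interval: [-0.210000, 0.217500]
Iteration 4:
  c_4 = (-0.210000 + 0.217500)/2 = 0.003750
  f(c_4) = f(0.003750) = -0.977542
  f(a) × f(c) ≥ 0, new interval: [0.003750, 0.217500]
Iteration 5:
  c_5 = (0.003750 + 0.217500)/2 = 0.110625
  f(c_5) = f(0.110625) = -0.371610
  f(a) × f(c) ≥ 0, new interval: [0.110625, 0.217500]
Iteration 6:
  c_6 = (0.110625 + 0.217500)/2 = 0.164063
  f(c_6) = f(0.164063) = -0.091959
  f(a) × f(c) ≥ 0, new interval: [0.164063, 0.217500]

After 6 iteration(s), the approximation is c_6 = 0.164063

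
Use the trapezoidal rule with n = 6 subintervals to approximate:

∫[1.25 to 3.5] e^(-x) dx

f(x) = e^(-x)
a = 1.25, b = 3.5, n = 6
h = (b - a)/n = 0.375000

Trapezoidal rule: (h/2)[f(x₀) + 2f(x₁) + 2f(x₂) + ... + f(xₙ)]

x_0 = 1.2500, f(x_0) = 0.286505, coefficient = 1
x_1 = 1.6250, f(x_1) = 0.196912, coefficient = 2
x_2 = 2.0000, f(x_2) = 0.135335, coefficient = 2
x_3 = 2.3750, f(x_3) = 0.093014, coefficient = 2
x_4 = 2.7500, f(x_4) = 0.063928, coefficient = 2
x_5 = 3.1250, f(x_5) = 0.043937, coefficient = 2
x_6 = 3.5000, f(x_6) = 0.030197, coefficient = 1

I ≈ (0.375000/2) × 1.382955 = 0.259304
Exact value: 0.256307
Error: 0.002997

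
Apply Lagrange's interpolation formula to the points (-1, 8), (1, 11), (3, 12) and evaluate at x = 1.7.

Lagrange interpolation formula:
P(x) = Σ yᵢ × Lᵢ(x)
where Lᵢ(x) = Π_{j≠i} (x - xⱼ)/(xᵢ - xⱼ)

L_0(1.7) = (1.7 - 1)/(-1 - 1) × (1.7 - 3)/(-1 - 3) = -0.113750
L_1(1.7) = (1.7 - (-1))/(1 - (-1)) × (1.7 - 3)/(1 - 3) = 0.877500
L_2(1.7) = (1.7 - (-1))/(3 - (-1)) × (1.7 - 1)/(3 - 1) = 0.236250

P(1.7) = 8×L_0(1.7) + 11×L_1(1.7) + 12×L_2(1.7)
P(1.7) = 11.577500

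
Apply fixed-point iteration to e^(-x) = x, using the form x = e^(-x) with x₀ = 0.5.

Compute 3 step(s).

Equation: e^(-x) = x
Fixed-point form: x = e^(-x)
x₀ = 0.5

x_1 = g(0.500000) = 0.606531
x_2 = g(0.606531) = 0.545239
x_3 = g(0.545239) = 0.579703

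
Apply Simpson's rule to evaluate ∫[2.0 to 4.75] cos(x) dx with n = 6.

f(x) = cos(x)
a = 2.0, b = 4.75, n = 6
h = (b - a)/n = 0.458333

Simpson's rule: (h/3)[f(x₀) + 4f(x₁) + 2f(x₂) + ... + f(xₙ)]

x_0 = 2.0000, f(x_0) = -0.416147, coefficient = 1
x_1 = 2.4583, f(x_1) = -0.775519, coefficient = 4
x_2 = 2.9167, f(x_2) = -0.974811, coefficient = 2
x_3 = 3.3750, f(x_3) = -0.972884, coefficient = 4
x_4 = 3.8333, f(x_4) = -0.770137, coefficient = 2
x_5 = 4.2917, f(x_5) = -0.408420, coefficient = 4
x_6 = 4.7500, f(x_6) = 0.037602, coefficient = 1

I ≈ (0.458333/3) × -12.495732 = -1.909070
Exact value: -1.908590
Error: 0.000480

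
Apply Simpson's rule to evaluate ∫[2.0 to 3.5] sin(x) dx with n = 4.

f(x) = sin(x)
a = 2.0, b = 3.5, n = 4
h = (b - a)/n = 0.375000

Simpson's rule: (h/3)[f(x₀) + 4f(x₁) + 2f(x₂) + ... + f(xₙ)]

x_0 = 2.0000, f(x_0) = 0.909297, coefficient = 1
x_1 = 2.3750, f(x_1) = 0.693685, coefficient = 4
x_2 = 2.7500, f(x_2) = 0.381661, coefficient = 2
x_3 = 3.1250, f(x_3) = 0.016592, coefficient = 4
x_4 = 3.5000, f(x_4) = -0.350783, coefficient = 1

I ≈ (0.375000/3) × 4.162944 = 0.520368
Exact value: 0.520310
Error: 0.000058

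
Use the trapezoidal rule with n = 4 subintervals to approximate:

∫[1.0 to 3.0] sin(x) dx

f(x) = sin(x)
a = 1.0, b = 3.0, n = 4
h = (b - a)/n = 0.500000

Trapezoidal rule: (h/2)[f(x₀) + 2f(x₁) + 2f(x₂) + ... + f(xₙ)]

x_0 = 1.0000, f(x_0) = 0.841471, coefficient = 1
x_1 = 1.5000, f(x_1) = 0.997495, coefficient = 2
x_2 = 2.0000, f(x_2) = 0.909297, coefficient = 2
x_3 = 2.5000, f(x_3) = 0.598472, coefficient = 2
x_4 = 3.0000, f(x_4) = 0.141120, coefficient = 1

I ≈ (0.500000/2) × 5.993120 = 1.498280
Exact value: 1.530295
Error: 0.032015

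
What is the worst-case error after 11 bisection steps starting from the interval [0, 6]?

Bisection error bound: |error| ≤ (b-a)/2^n
|error| ≤ (6 - 0)/2^11 = 6/2^11
|error| ≤ 0.0029296875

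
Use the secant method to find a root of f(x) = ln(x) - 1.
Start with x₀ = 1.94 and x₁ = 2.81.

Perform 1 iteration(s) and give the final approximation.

f(x) = ln(x) - 1
x₀ = 1.94, x₁ = 2.81

Secant formula: x_{n+1} = x_n - f(x_n)(x_n - x_{n-1})/(f(x_n) - f(x_{n-1}))

Iteration 1:
  f(1.940000) = -0.337312
  f(2.810000) = 0.033184
  x_2 = 2.810000 - 0.033184×(2.810000 - 1.940000)/(0.033184 - (-0.337312))
       = 2.732076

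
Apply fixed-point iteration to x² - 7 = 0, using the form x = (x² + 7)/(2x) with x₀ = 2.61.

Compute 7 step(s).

Equation: x² - 7 = 0
Fixed-point form: x = (x² + 7)/(2x)
x₀ = 2.61

x_1 = g(2.610000) = 2.645996
x_2 = g(2.645996) = 2.645751
x_3 = g(2.645751) = 2.645751
x_4 = g(2.645751) = 2.645751
x_5 = g(2.645751) = 2.645751
x_6 = g(2.645751) = 2.645751
x_7 = g(2.645751) = 2.645751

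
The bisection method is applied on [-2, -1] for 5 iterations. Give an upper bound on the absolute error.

Bisection error bound: |error| ≤ (b-a)/2^n
|error| ≤ (-1 - (-2))/2^5 = 1/2^5
|error| ≤ 0.0312500000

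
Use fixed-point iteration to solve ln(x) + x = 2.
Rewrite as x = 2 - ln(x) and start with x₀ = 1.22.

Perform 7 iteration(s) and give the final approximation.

Equation: ln(x) + x = 2
Fixed-point form: x = 2 - ln(x)
x₀ = 1.22

x_1 = g(1.220000) = 1.801149
x_2 = g(1.801149) = 1.411575
x_3 = g(1.411575) = 1.655294
x_4 = g(1.655294) = 1.496021
x_5 = g(1.496021) = 1.597191
x_6 = g(1.597191) = 1.531754
x_7 = g(1.531754) = 1.573587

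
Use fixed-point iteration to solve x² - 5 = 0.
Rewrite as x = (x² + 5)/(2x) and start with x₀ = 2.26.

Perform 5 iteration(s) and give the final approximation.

Equation: x² - 5 = 0
Fixed-point form: x = (x² + 5)/(2x)
x₀ = 2.26

x_1 = g(2.260000) = 2.236195
x_2 = g(2.236195) = 2.236068
x_3 = g(2.236068) = 2.236068
x_4 = g(2.236068) = 2.236068
x_5 = g(2.236068) = 2.236068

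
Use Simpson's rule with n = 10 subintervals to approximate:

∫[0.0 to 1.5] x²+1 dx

f(x) = x²+1
a = 0.0, b = 1.5, n = 10
h = (b - a)/n = 0.150000

Simpson's rule: (h/3)[f(x₀) + 4f(x₁) + 2f(x₂) + ... + f(xₙ)]

x_0 = 0.0000, f(x_0) = 1.000000, coefficient = 1
x_1 = 0.1500, f(x_1) = 1.022500, coefficient = 4
x_2 = 0.3000, f(x_2) = 1.090000, coefficient = 2
x_3 = 0.4500, f(x_3) = 1.202500, coefficient = 4
x_4 = 0.6000, f(x_4) = 1.360000, coefficient = 2
x_5 = 0.7500, f(x_5) = 1.562500, coefficient = 4
x_6 = 0.9000, f(x_6) = 1.810000, coefficient = 2
x_7 = 1.0500, f(x_7) = 2.102500, coefficient = 4
x_8 = 1.2000, f(x_8) = 2.440000, coefficient = 2
x_9 = 1.3500, f(x_9) = 2.822500, coefficient = 4
x_10 = 1.5000, f(x_10) = 3.250000, coefficient = 1

I ≈ (0.150000/3) × 52.500000 = 2.625000
Exact value: 2.625000
Error: 0.000000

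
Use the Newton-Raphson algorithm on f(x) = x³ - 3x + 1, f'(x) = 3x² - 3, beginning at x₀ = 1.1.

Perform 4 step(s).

f(x) = x³ - 3x + 1
f'(x) = 3x² - 3
x₀ = 1.1

Newton-Raphson formula: x_{n+1} = x_n - f(x_n)/f'(x_n)

Iteration 1:
  f(1.100000) = -0.969000
  f'(1.100000) = 0.630000
  x_1 = 1.100000 - (-0.969000)/0.630000 = 2.638095
Iteration 2:
  f(2.638095) = 11.445661
  f'(2.638095) = 17.878639
  x_2 = 2.638095 - 11.445661/17.878639 = 1.997909
Iteration 3:
  f(1.997909) = 2.981206
  f'(1.997909) = 8.974920
  x_3 = 1.997909 - 2.981206/8.974920 = 1.665738
Iteration 4:
  f(1.665738) = 0.624682
  f'(1.665738) = 5.324050
  x_4 = 1.665738 - 0.624682/5.324050 = 1.548406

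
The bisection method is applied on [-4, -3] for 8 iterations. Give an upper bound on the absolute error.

Bisection error bound: |error| ≤ (b-a)/2^n
|error| ≤ (-3 - (-4))/2^8 = 1/2^8
|error| ≤ 0.0039062500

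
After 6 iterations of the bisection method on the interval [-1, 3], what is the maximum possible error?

Bisection error bound: |error| ≤ (b-a)/2^n
|error| ≤ (3 - (-1))/2^6 = 4/2^6
|error| ≤ 0.0625000000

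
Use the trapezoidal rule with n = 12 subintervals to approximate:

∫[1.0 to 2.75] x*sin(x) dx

f(x) = x*sin(x)
a = 1.0, b = 2.75, n = 12
h = (b - a)/n = 0.145833

Trapezoidal rule: (h/2)[f(x₀) + 2f(x₁) + 2f(x₂) + ... + f(xₙ)]

x_0 = 1.0000, f(x_0) = 0.841471, coefficient = 1
x_1 = 1.1458, f(x_1) = 1.043916, coefficient = 2
x_2 = 1.2917, f(x_2) = 1.241673, coefficient = 2
x_3 = 1.4375, f(x_3) = 1.424748, coefficient = 2
x_4 = 1.5833, f(x_4) = 1.583209, coefficient = 2
x_5 = 1.7292, f(x_5) = 1.707527, coefficient = 2
x_6 = 1.8750, f(x_6) = 1.788911, coefficient = 2
x_7 = 2.0208, f(x_7) = 1.819621, coefficient = 2
x_8 = 2.1667, f(x_8) = 1.793264, coefficient = 2
x_9 = 2.3125, f(x_9) = 1.705050, coefficient = 2
x_10 = 2.4583, f(x_10) = 1.552005, coefficient = 2
x_11 = 2.6042, f(x_11) = 1.333142, coefficient = 2
x_12 = 2.7500, f(x_12) = 1.049568, coefficient = 1

I ≈ (0.145833/2) × 35.877171 = 2.616044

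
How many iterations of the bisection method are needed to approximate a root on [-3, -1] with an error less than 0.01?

We need (b-a)/2^n ≤ 0.01
(-1 - (-3))/2^n ≤ 0.01
2/2^n ≤ 0.01
2^n ≥ 200
n ≥ log₂(200) = 7.64
n ≥ 8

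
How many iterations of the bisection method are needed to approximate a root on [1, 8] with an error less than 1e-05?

We need (b-a)/2^n ≤ 1e-05
(8 - 1)/2^n ≤ 1e-05
7/2^n ≤ 1e-05
2^n ≥ 700000
n ≥ log₂(700000) = 19.42
n ≥ 20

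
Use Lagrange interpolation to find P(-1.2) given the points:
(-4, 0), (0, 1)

Lagrange interpolation formula:
P(x) = Σ yᵢ × Lᵢ(x)
where Lᵢ(x) = Π_{j≠i} (x - xⱼ)/(xᵢ - xⱼ)

L_0(-1.2) = (-1.2 - 0)/(-4 - 0) = 0.300000
L_1(-1.2) = (-1.2 - (-4))/(0 - (-4)) = 0.700000

P(-1.2) = 0×L_0(-1.2) + 1×L_1(-1.2)
P(-1.2) = 0.700000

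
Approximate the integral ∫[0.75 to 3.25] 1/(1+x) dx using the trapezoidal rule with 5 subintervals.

f(x) = 1/(1+x)
a = 0.75, b = 3.25, n = 5
h = (b - a)/n = 0.500000

Trapezoidal rule: (h/2)[f(x₀) + 2f(x₁) + 2f(x₂) + ... + f(xₙ)]

x_0 = 0.7500, f(x_0) = 0.571429, coefficient = 1
x_1 = 1.2500, f(x_1) = 0.444444, coefficient = 2
x_2 = 1.7500, f(x_2) = 0.363636, coefficient = 2
x_3 = 2.2500, f(x_3) = 0.307692, coefficient = 2
x_4 = 2.7500, f(x_4) = 0.266667, coefficient = 2
x_5 = 3.2500, f(x_5) = 0.235294, coefficient = 1

I ≈ (0.500000/2) × 3.571602 = 0.892901
Exact value: 0.887303
Error: 0.005597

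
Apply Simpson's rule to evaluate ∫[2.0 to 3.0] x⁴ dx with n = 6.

f(x) = x⁴
a = 2.0, b = 3.0, n = 6
h = (b - a)/n = 0.166667

Simpson's rule: (h/3)[f(x₀) + 4f(x₁) + 2f(x₂) + ... + f(xₙ)]

x_0 = 2.0000, f(x_0) = 16.000000, coefficient = 1
x_1 = 2.1667, f(x_1) = 22.037809, coefficient = 4
x_2 = 2.3333, f(x_2) = 29.641975, coefficient = 2
x_3 = 2.5000, f(x_3) = 39.062500, coefficient = 4
x_4 = 2.6667, f(x_4) = 50.567901, coefficient = 2
x_5 = 2.8333, f(x_5) = 64.445216, coefficient = 4
x_6 = 3.0000, f(x_6) = 81.000000, coefficient = 1

I ≈ (0.166667/3) × 759.601852 = 42.200103
Exact value: 42.200000
Error: 0.000103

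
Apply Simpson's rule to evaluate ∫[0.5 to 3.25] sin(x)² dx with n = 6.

f(x) = sin(x)²
a = 0.5, b = 3.25, n = 6
h = (b - a)/n = 0.458333

Simpson's rule: (h/3)[f(x₀) + 4f(x₁) + 2f(x₂) + ... + f(xₙ)]

x_0 = 0.5000, f(x_0) = 0.229849, coefficient = 1
x_1 = 0.9583, f(x_1) = 0.669508, coefficient = 4
x_2 = 1.4167, f(x_2) = 0.976432, coefficient = 2
x_3 = 1.8750, f(x_3) = 0.910280, coefficient = 4
x_4 = 2.3333, f(x_4) = 0.522853, coefficient = 2
x_5 = 2.7917, f(x_5) = 0.117531, coefficient = 4
x_6 = 3.2500, f(x_6) = 0.011706, coefficient = 1

I ≈ (0.458333/3) × 10.029399 = 1.532269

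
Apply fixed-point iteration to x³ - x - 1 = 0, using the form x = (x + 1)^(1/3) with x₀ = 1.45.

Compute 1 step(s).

Equation: x³ - x - 1 = 0
Fixed-point form: x = (x + 1)^(1/3)
x₀ = 1.45

x_1 = g(1.450000) = 1.348100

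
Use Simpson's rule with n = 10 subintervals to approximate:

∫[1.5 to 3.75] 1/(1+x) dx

f(x) = 1/(1+x)
a = 1.5, b = 3.75, n = 10
h = (b - a)/n = 0.225000

Simpson's rule: (h/3)[f(x₀) + 4f(x₁) + 2f(x₂) + ... + f(xₙ)]

x_0 = 1.5000, f(x_0) = 0.400000, coefficient = 1
x_1 = 1.7250, f(x_1) = 0.366972, coefficient = 4
x_2 = 1.9500, f(x_2) = 0.338983, coefficient = 2
x_3 = 2.1750, f(x_3) = 0.314961, coefficient = 4
x_4 = 2.4000, f(x_4) = 0.294118, coefficient = 2
x_5 = 2.6250, f(x_5) = 0.275862, coefficient = 4
x_6 = 2.8500, f(x_6) = 0.259740, coefficient = 2
x_7 = 3.0750, f(x_7) = 0.245399, coefficient = 4
x_8 = 3.3000, f(x_8) = 0.232558, coefficient = 2
x_9 = 3.5250, f(x_9) = 0.220994, coefficient = 4
x_10 = 3.7500, f(x_10) = 0.210526, coefficient = 1

I ≈ (0.225000/3) × 8.558078 = 0.641856
Exact value: 0.641854
Error: 0.000002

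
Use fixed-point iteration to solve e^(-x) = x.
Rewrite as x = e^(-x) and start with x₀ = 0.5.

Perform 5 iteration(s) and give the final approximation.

Equation: e^(-x) = x
Fixed-point form: x = e^(-x)
x₀ = 0.5

x_1 = g(0.500000) = 0.606531
x_2 = g(0.606531) = 0.545239
x_3 = g(0.545239) = 0.579703
x_4 = g(0.579703) = 0.560065
x_5 = g(0.560065) = 0.571172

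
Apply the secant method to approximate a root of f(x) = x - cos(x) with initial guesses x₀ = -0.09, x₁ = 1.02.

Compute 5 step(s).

f(x) = x - cos(x)
x₀ = -0.09, x₁ = 1.02

Secant formula: x_{n+1} = x_n - f(x_n)(x_n - x_{n-1})/(f(x_n) - f(x_{n-1}))

Iteration 1:
  f(-0.090000) = -1.085953
  f(1.020000) = 0.496634
  x_2 = 1.020000 - 0.496634×(1.020000 - (-0.090000))/(0.496634 - (-1.085953))
       = 0.671669
Iteration 2:
  f(1.020000) = 0.496634
  f(0.671669) = -0.111115
  x_3 = 0.671669 - (-0.111115)×(0.671669 - 1.020000)/(-0.111115 - 0.496634)
       = 0.735355
Iteration 3:
  f(0.671669) = -0.111115
  f(0.735355) = -0.006238
  x_4 = 0.735355 - (-0.006238)×(0.735355 - 0.671669)/(-0.006238 - (-0.111115))
       = 0.739143
Iteration 4:
  f(0.735355) = -0.006238
  f(0.739143) = 0.000096
  x_5 = 0.739143 - 0.000096×(0.739143 - 0.735355)/(0.000096 - (-0.006238))
       = 0.739085
Iteration 5:
  f(0.739143) = 0.000096
  f(0.739085) = 0.000000
  x_6 = 0.739085 - 0.000000×(0.739085 - 0.739143)/(0.000000 - 0.000096)
       = 0.739085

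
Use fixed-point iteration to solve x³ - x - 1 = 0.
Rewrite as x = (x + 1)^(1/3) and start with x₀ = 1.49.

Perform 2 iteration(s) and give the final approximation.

Equation: x³ - x - 1 = 0
Fixed-point form: x = (x + 1)^(1/3)
x₀ = 1.49

x_1 = g(1.490000) = 1.355397
x_2 = g(1.355397) = 1.330520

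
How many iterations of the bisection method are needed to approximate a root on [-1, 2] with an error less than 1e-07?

We need (b-a)/2^n ≤ 1e-07
(2 - (-1))/2^n ≤ 1e-07
3/2^n ≤ 1e-07
2^n ≥ 30000000
n ≥ log₂(30000000) = 24.84
n ≥ 25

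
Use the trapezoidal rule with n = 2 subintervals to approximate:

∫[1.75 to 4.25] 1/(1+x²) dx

f(x) = 1/(1+x²)
a = 1.75, b = 4.25, n = 2
h = (b - a)/n = 1.250000

Trapezoidal rule: (h/2)[f(x₀) + 2f(x₁) + 2f(x₂) + ... + f(xₙ)]

x_0 = 1.7500, f(x_0) = 0.246154, coefficient = 1
x_1 = 3.0000, f(x_1) = 0.100000, coefficient = 2
x_2 = 4.2500, f(x_2) = 0.052459, coefficient = 1

I ≈ (1.250000/2) × 0.498613 = 0.311633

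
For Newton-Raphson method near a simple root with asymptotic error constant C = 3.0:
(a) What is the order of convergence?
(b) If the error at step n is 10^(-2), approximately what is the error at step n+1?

(a) Newton-Raphson has quadratic (order 2) convergence near simple roots.
    This means |e_{n+1}| ≈ C|e_n|².

(b) With |e_n| = 10^(-2) and C = 3.0:
    |e_{n+1}| ≈ 3.0 × (10^(-2))² = 3.0 × 10^(-4)

(a) 2 (quadratic); (b) |e_{n+1}| ≈ 3.000e-04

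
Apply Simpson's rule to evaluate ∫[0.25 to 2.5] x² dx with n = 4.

f(x) = x²
a = 0.25, b = 2.5, n = 4
h = (b - a)/n = 0.562500

Simpson's rule: (h/3)[f(x₀) + 4f(x₁) + 2f(x₂) + ... + f(xₙ)]

x_0 = 0.2500, f(x_0) = 0.062500, coefficient = 1
x_1 = 0.8125, f(x_1) = 0.660156, coefficient = 4
x_2 = 1.3750, f(x_2) = 1.890625, coefficient = 2
x_3 = 1.9375, f(x_3) = 3.753906, coefficient = 4
x_4 = 2.5000, f(x_4) = 6.250000, coefficient = 1

I ≈ (0.562500/3) × 27.750000 = 5.203125
Exact value: 5.203125
Error: 0.000000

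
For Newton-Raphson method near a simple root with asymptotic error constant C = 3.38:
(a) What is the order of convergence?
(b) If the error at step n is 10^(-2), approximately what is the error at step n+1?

(a) Newton-Raphson has quadratic (order 2) convergence near simple roots.
    This means |e_{n+1}| ≈ C|e_n|².

(b) With |e_n| = 10^(-2) and C = 3.38:
    |e_{n+1}| ≈ 3.38 × (10^(-2))² = 3.38 × 10^(-4)

(a) 2 (quadratic); (b) |e_{n+1}| ≈ 3.380e-04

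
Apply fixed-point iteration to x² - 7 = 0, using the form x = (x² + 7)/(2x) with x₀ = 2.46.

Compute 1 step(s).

Equation: x² - 7 = 0
Fixed-point form: x = (x² + 7)/(2x)
x₀ = 2.46

x_1 = g(2.460000) = 2.652764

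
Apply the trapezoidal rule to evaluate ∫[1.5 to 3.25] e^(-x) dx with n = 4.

f(x) = e^(-x)
a = 1.5, b = 3.25, n = 4
h = (b - a)/n = 0.437500

Trapezoidal rule: (h/2)[f(x₀) + 2f(x₁) + 2f(x₂) + ... + f(xₙ)]

x_0 = 1.5000, f(x_0) = 0.223130, coefficient = 1
x_1 = 1.9375, f(x_1) = 0.144064, coefficient = 2
x_2 = 2.3750, f(x_2) = 0.093014, coefficient = 2
x_3 = 2.8125, f(x_3) = 0.060055, coefficient = 2
x_4 = 3.2500, f(x_4) = 0.038774, coefficient = 1

I ≈ (0.437500/2) × 0.856170 = 0.187287
Exact value: 0.184356
Error: 0.002931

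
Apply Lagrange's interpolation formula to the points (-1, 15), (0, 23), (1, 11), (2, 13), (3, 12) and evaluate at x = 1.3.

Lagrange interpolation formula:
P(x) = Σ yᵢ × Lᵢ(x)
where Lᵢ(x) = Π_{j≠i} (x - xⱼ)/(xᵢ - xⱼ)

L_0(1.3) = (1.3 - 0)/(-1 - 0) × (1.3 - 1)/(-1 - 1) × (1.3 - 2)/(-1 - 2) × (1.3 - 3)/(-1 - 3) = 0.019338
L_1(1.3) = (1.3 - (-1))/(0 - (-1)) × (1.3 - 1)/(0 - 1) × (1.3 - 2)/(0 - 2) × (1.3 - 3)/(0 - 3) = -0.136850
L_2(1.3) = (1.3 - (-1))/(1 - (-1)) × (1.3 - 0)/(1 - 0) × (1.3 - 2)/(1 - 2) × (1.3 - 3)/(1 - 3) = 0.889525
L_3(1.3) = (1.3 - (-1))/(2 - (-1)) × (1.3 - 0)/(2 - 0) × (1.3 - 1)/(2 - 1) × (1.3 - 3)/(2 - 3) = 0.254150
L_4(1.3) = (1.3 - (-1))/(3 - (-1)) × (1.3 - 0)/(3 - 0) × (1.3 - 1)/(3 - 1) × (1.3 - 2)/(3 - 2) = -0.026163

P(1.3) = 15×L_0(1.3) + 23×L_1(1.3) + 11×L_2(1.3) + 13×L_3(1.3) + 12×L_4(1.3)
P(1.3) = 9.917287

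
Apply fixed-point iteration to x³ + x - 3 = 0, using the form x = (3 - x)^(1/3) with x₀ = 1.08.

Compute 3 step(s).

Equation: x³ + x - 3 = 0
Fixed-point form: x = (3 - x)^(1/3)
x₀ = 1.08

x_1 = g(1.080000) = 1.242893
x_2 = g(1.242893) = 1.206700
x_3 = g(1.206700) = 1.214929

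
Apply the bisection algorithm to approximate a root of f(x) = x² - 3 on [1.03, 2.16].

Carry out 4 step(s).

f(x) = x² - 3
Initial interval: [1.03, 2.16]

Iteration 1:
  c_1 = (1.030000 + 2.160000)/2 = 1.595000
  f(c_1) = f(1.595000) = -0.455975
  f(a) × f(c) ≥ 0, new interval: [1.595000, 2.160000]
Iteration 2:
  c_2 = (1.595000 + 2.160000)/2 = 1.877500
  f(c_2) = f(1.877500) = 0.525006
  f(a) × f(c) < 0, new interval: [1.595000, 1.877500]
Iteration 3:
  c_3 = (1.595000 + 1.877500)/2 = 1.736250
  f(c_3) = f(1.736250) = 0.014564
  f(a) × f(c) < 0, new interval: [1.595000, 1.736250]
Iteration 4:
  c_4 = (1.595000 + 1.736250)/2 = 1.665625
  f(c_4) = f(1.665625) = -0.225693
  f(a) × f(c) ≥ 0, new interval: [1.665625, 1.736250]

After 4 iteration(s), the approximation is c_4 = 1.665625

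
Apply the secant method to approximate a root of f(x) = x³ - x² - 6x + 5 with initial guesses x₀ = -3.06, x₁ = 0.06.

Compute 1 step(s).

f(x) = x³ - x² - 6x + 5
x₀ = -3.06, x₁ = 0.06

Secant formula: x_{n+1} = x_n - f(x_n)(x_n - x_{n-1})/(f(x_n) - f(x_{n-1}))

Iteration 1:
  f(-3.060000) = -14.656216
  f(0.060000) = 4.636616
  x_2 = 0.060000 - 4.636616×(0.060000 - (-3.060000))/(4.636616 - (-14.656216))
       = -0.689825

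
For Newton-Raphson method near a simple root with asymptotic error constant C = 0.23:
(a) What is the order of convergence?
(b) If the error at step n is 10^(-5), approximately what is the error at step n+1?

(a) Newton-Raphson has quadratic (order 2) convergence near simple roots.
    This means |e_{n+1}| ≈ C|e_n|².

(b) With |e_n| = 10^(-5) and C = 0.23:
    |e_{n+1}| ≈ 0.23 × (10^(-5))² = 0.23 × 10^(-10)

(a) 2 (quadratic); (b) |e_{n+1}| ≈ 2.300e-11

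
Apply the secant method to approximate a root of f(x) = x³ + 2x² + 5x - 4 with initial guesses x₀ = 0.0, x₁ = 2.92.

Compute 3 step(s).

f(x) = x³ + 2x² + 5x - 4
x₀ = 0.0, x₁ = 2.92

Secant formula: x_{n+1} = x_n - f(x_n)(x_n - x_{n-1})/(f(x_n) - f(x_{n-1}))

Iteration 1:
  f(0.000000) = -4.000000
  f(2.920000) = 52.549888
  x_2 = 2.920000 - 52.549888×(2.920000 - 0.000000)/(52.549888 - (-4.000000))
       = 0.206543
Iteration 2:
  f(2.920000) = 52.549888
  f(0.206543) = -2.873152
  x_3 = 0.206543 - (-2.873152)×(0.206543 - 2.920000)/(-2.873152 - 52.549888)
       = 0.347210
Iteration 3:
  f(0.206543) = -2.873152
  f(0.347210) = -1.980983
  x_4 = 0.347210 - (-1.980983)×(0.347210 - 0.206543)/(-1.980983 - (-2.873152))
       = 0.659548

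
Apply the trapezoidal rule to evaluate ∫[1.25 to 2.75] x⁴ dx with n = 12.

f(x) = x⁴
a = 1.25, b = 2.75, n = 12
h = (b - a)/n = 0.125000

Trapezoidal rule: (h/2)[f(x₀) + 2f(x₁) + 2f(x₂) + ... + f(xₙ)]

x_0 = 1.2500, f(x_0) = 2.441406, coefficient = 1
x_1 = 1.3750, f(x_1) = 3.574463, coefficient = 2
x_2 = 1.5000, f(x_2) = 5.062500, coefficient = 2
x_3 = 1.6250, f(x_3) = 6.972900, coefficient = 2
x_4 = 1.7500, f(x_4) = 9.378906, coefficient = 2
x_5 = 1.8750, f(x_5) = 12.359619, coefficient = 2
x_6 = 2.0000, f(x_6) = 16.000000, coefficient = 2
x_7 = 2.1250, f(x_7) = 20.390869, coefficient = 2
x_8 = 2.2500, f(x_8) = 25.628906, coefficient = 2
x_9 = 2.3750, f(x_9) = 31.816650, coefficient = 2
x_10 = 2.5000, f(x_10) = 39.062500, coefficient = 2
x_11 = 2.6250, f(x_11) = 47.480713, coefficient = 2
x_12 = 2.7500, f(x_12) = 57.191406, coefficient = 1

I ≈ (0.125000/2) × 495.088867 = 30.943054
Exact value: 30.844922
Error: 0.098132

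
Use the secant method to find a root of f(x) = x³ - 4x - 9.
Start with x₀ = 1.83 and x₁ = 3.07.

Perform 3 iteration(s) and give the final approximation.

f(x) = x³ - 4x - 9
x₀ = 1.83, x₁ = 3.07

Secant formula: x_{n+1} = x_n - f(x_n)(x_n - x_{n-1})/(f(x_n) - f(x_{n-1}))

Iteration 1:
  f(1.830000) = -10.191513
  f(3.070000) = 7.654443
  x_2 = 3.070000 - 7.654443×(3.070000 - 1.830000)/(7.654443 - (-10.191513))
       = 2.538142
Iteration 2:
  f(3.070000) = 7.654443
  f(2.538142) = -2.801434
  x_3 = 2.538142 - (-2.801434)×(2.538142 - 3.070000)/(-2.801434 - 7.654443)
       = 2.680642
Iteration 3:
  f(2.538142) = -2.801434
  f(2.680642) = -0.459891
  x_4 = 2.680642 - (-0.459891)×(2.680642 - 2.538142)/(-0.459891 - (-2.801434))
       = 2.708630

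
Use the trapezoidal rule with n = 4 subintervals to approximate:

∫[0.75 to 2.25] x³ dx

f(x) = x³
a = 0.75, b = 2.25, n = 4
h = (b - a)/n = 0.375000

Trapezoidal rule: (h/2)[f(x₀) + 2f(x₁) + 2f(x₂) + ... + f(xₙ)]

x_0 = 0.7500, f(x_0) = 0.421875, coefficient = 1
x_1 = 1.1250, f(x_1) = 1.423828, coefficient = 2
x_2 = 1.5000, f(x_2) = 3.375000, coefficient = 2
x_3 = 1.8750, f(x_3) = 6.591797, coefficient = 2
x_4 = 2.2500, f(x_4) = 11.390625, coefficient = 1

I ≈ (0.375000/2) × 34.593750 = 6.486328
Exact value: 6.328125
Error: 0.158203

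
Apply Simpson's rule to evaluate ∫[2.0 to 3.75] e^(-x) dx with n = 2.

f(x) = e^(-x)
a = 2.0, b = 3.75, n = 2
h = (b - a)/n = 0.875000

Simpson's rule: (h/3)[f(x₀) + 4f(x₁) + 2f(x₂) + ... + f(xₙ)]

x_0 = 2.0000, f(x_0) = 0.135335, coefficient = 1
x_1 = 2.8750, f(x_1) = 0.056416, coefficient = 4
x_2 = 3.7500, f(x_2) = 0.023518, coefficient = 1

I ≈ (0.875000/3) × 0.384518 = 0.112151
Exact value: 0.111818
Error: 0.000333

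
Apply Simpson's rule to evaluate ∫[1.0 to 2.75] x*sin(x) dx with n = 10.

f(x) = x*sin(x)
a = 1.0, b = 2.75, n = 10
h = (b - a)/n = 0.175000

Simpson's rule: (h/3)[f(x₀) + 4f(x₁) + 2f(x₂) + ... + f(xₙ)]

x_0 = 1.0000, f(x_0) = 0.841471, coefficient = 1
x_1 = 1.1750, f(x_1) = 1.084161, coefficient = 4
x_2 = 1.3500, f(x_2) = 1.317227, coefficient = 2
x_3 = 1.5250, f(x_3) = 1.523401, coefficient = 4
x_4 = 1.7000, f(x_4) = 1.685830, coefficient = 2
x_5 = 1.8750, f(x_5) = 1.788911, coefficient = 4
x_6 = 2.0500, f(x_6) = 1.819093, coefficient = 2
x_7 = 2.2250, f(x_7) = 1.765610, coefficient = 4
x_8 = 2.4000, f(x_8) = 1.621112, coefficient = 2
x_9 = 2.5750, f(x_9) = 1.382158, coefficient = 4
x_10 = 2.7500, f(x_10) = 1.049568, coefficient = 1

I ≈ (0.175000/3) × 44.954523 = 2.622347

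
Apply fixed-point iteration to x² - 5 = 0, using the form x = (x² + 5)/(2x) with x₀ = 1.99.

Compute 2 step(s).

Equation: x² - 5 = 0
Fixed-point form: x = (x² + 5)/(2x)
x₀ = 1.99

x_1 = g(1.990000) = 2.251281
x_2 = g(2.251281) = 2.236119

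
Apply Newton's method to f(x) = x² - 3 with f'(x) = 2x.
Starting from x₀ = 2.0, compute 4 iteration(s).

f(x) = x² - 3
f'(x) = 2x
x₀ = 2.0

Newton-Raphson formula: x_{n+1} = x_n - f(x_n)/f'(x_n)

Iteration 1:
  f(2.000000) = 1.000000
  f'(2.000000) = 4.000000
  x_1 = 2.000000 - 1.000000/4.000000 = 1.750000
Iteration 2:
  f(1.750000) = 0.062500
  f'(1.750000) = 3.500000
  x_2 = 1.750000 - 0.062500/3.500000 = 1.732143
Iteration 3:
  f(1.732143) = 0.000319
  f'(1.732143) = 3.464286
  x_3 = 1.732143 - 0.000319/3.464286 = 1.732051
Iteration 4:
  f(1.732051) = 0.000000
  f'(1.732051) = 3.464102
  x_4 = 1.732051 - 0.000000/3.464102 = 1.732051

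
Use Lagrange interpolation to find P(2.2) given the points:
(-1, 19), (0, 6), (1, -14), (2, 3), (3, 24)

Lagrange interpolation formula:
P(x) = Σ yᵢ × Lᵢ(x)
where Lᵢ(x) = Π_{j≠i} (x - xⱼ)/(xᵢ - xⱼ)

L_0(2.2) = (2.2 - 0)/(-1 - 0) × (2.2 - 1)/(-1 - 1) × (2.2 - 2)/(-1 - 2) × (2.2 - 3)/(-1 - 3) = -0.017600
L_1(2.2) = (2.2 - (-1))/(0 - (-1)) × (2.2 - 1)/(0 - 1) × (2.2 - 2)/(0 - 2) × (2.2 - 3)/(0 - 3) = 0.102400
L_2(2.2) = (2.2 - (-1))/(1 - (-1)) × (2.2 - 0)/(1 - 0) × (2.2 - 2)/(1 - 2) × (2.2 - 3)/(1 - 3) = -0.281600
L_3(2.2) = (2.2 - (-1))/(2 - (-1)) × (2.2 - 0)/(2 - 0) × (2.2 - 1)/(2 - 1) × (2.2 - 3)/(2 - 3) = 1.126400
L_4(2.2) = (2.2 - (-1))/(3 - (-1)) × (2.2 - 0)/(3 - 0) × (2.2 - 1)/(3 - 1) × (2.2 - 2)/(3 - 2) = 0.070400

P(2.2) = 19×L_0(2.2) + 6×L_1(2.2) + (-14)×L_2(2.2) + 3×L_3(2.2) + 24×L_4(2.2)
P(2.2) = 9.291200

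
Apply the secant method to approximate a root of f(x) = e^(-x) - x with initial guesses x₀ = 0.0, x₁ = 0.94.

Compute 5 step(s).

f(x) = e^(-x) - x
x₀ = 0.0, x₁ = 0.94

Secant formula: x_{n+1} = x_n - f(x_n)(x_n - x_{n-1})/(f(x_n) - f(x_{n-1}))

Iteration 1:
  f(0.000000) = 1.000000
  f(0.940000) = -0.549372
  x_2 = 0.940000 - (-0.549372)×(0.940000 - 0.000000)/(-0.549372 - 1.000000)
       = 0.606697
Iteration 2:
  f(0.940000) = -0.549372
  f(0.606697) = -0.061549
  x_3 = 0.606697 - (-0.061549)×(0.606697 - 0.940000)/(-0.061549 - (-0.549372))
       = 0.564644
Iteration 3:
  f(0.606697) = -0.061549
  f(0.564644) = 0.003918
  x_4 = 0.564644 - 0.003918×(0.564644 - 0.606697)/(0.003918 - (-0.061549))
       = 0.567161
Iteration 4:
  f(0.564644) = 0.003918
  f(0.567161) = -0.000028
  x_5 = 0.567161 - (-0.000028)×(0.567161 - 0.564644)/(-0.000028 - 0.003918)
       = 0.567143
Iteration 5:
  f(0.567161) = -0.000028
  f(0.567143) = 0.000000
  x_6 = 0.567143 - 0.000000×(0.567143 - 0.567161)/(0.000000 - (-0.000028))
       = 0.567143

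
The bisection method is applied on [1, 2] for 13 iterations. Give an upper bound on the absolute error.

Bisection error bound: |error| ≤ (b-a)/2^n
|error| ≤ (2 - 1)/2^13 = 1/2^13
|error| ≤ 0.0001220703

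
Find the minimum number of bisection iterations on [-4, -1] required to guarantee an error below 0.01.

We need (b-a)/2^n ≤ 0.01
(-1 - (-4))/2^n ≤ 0.01
3/2^n ≤ 0.01
2^n ≥ 300
n ≥ log₂(300) = 8.23
n ≥ 9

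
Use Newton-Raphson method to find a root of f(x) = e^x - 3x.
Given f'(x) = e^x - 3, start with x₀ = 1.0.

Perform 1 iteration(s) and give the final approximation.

f(x) = e^x - 3x
f'(x) = e^x - 3
x₀ = 1.0

Newton-Raphson formula: x_{n+1} = x_n - f(x_n)/f'(x_n)

Iteration 1:
  f(1.000000) = -0.281718
  f'(1.000000) = -0.281718
  x_1 = 1.000000 - (-0.281718)/(-0.281718) = 0.000000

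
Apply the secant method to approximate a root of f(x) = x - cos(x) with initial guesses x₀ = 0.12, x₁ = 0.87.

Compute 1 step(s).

f(x) = x - cos(x)
x₀ = 0.12, x₁ = 0.87

Secant formula: x_{n+1} = x_n - f(x_n)(x_n - x_{n-1})/(f(x_n) - f(x_{n-1}))

Iteration 1:
  f(0.120000) = -0.872809
  f(0.870000) = 0.225173
  x_2 = 0.870000 - 0.225173×(0.870000 - 0.120000)/(0.225173 - (-0.872809))
       = 0.716190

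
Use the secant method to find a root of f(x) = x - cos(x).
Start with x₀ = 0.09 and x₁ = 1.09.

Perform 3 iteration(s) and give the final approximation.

f(x) = x - cos(x)
x₀ = 0.09, x₁ = 1.09

Secant formula: x_{n+1} = x_n - f(x_n)(x_n - x_{n-1})/(f(x_n) - f(x_{n-1}))

Iteration 1:
  f(0.090000) = -0.905953
  f(1.090000) = 0.627515
  x_2 = 1.090000 - 0.627515×(1.090000 - 0.090000)/(0.627515 - (-0.905953))
       = 0.680787
Iteration 2:
  f(1.090000) = 0.627515
  f(0.680787) = -0.096290
  x_3 = 0.680787 - (-0.096290)×(0.680787 - 1.090000)/(-0.096290 - 0.627515)
       = 0.735226
Iteration 3:
  f(0.680787) = -0.096290
  f(0.735226) = -0.006453
  x_4 = 0.735226 - (-0.006453)×(0.735226 - 0.680787)/(-0.006453 - (-0.096290))
       = 0.739136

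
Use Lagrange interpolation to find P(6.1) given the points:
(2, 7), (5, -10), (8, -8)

Lagrange interpolation formula:
P(x) = Σ yᵢ × Lᵢ(x)
where Lᵢ(x) = Π_{j≠i} (x - xⱼ)/(xᵢ - xⱼ)

L_0(6.1) = (6.1 - 5)/(2 - 5) × (6.1 - 8)/(2 - 8) = -0.116111
L_1(6.1) = (6.1 - 2)/(5 - 2) × (6.1 - 8)/(5 - 8) = 0.865556
L_2(6.1) = (6.1 - 2)/(8 - 2) × (6.1 - 5)/(8 - 5) = 0.250556

P(6.1) = 7×L_0(6.1) + (-10)×L_1(6.1) + (-8)×L_2(6.1)
P(6.1) = -11.472778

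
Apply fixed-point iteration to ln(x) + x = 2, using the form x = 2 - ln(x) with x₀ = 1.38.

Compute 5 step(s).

Equation: ln(x) + x = 2
Fixed-point form: x = 2 - ln(x)
x₀ = 1.38

x_1 = g(1.380000) = 1.677917
x_2 = g(1.677917) = 1.482447
x_3 = g(1.482447) = 1.606306
x_4 = g(1.606306) = 1.526063
x_5 = g(1.526063) = 1.577309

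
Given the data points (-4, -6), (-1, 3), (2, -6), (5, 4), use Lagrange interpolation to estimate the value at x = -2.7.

Lagrange interpolation formula:
P(x) = Σ yᵢ × Lᵢ(x)
where Lᵢ(x) = Π_{j≠i} (x - xⱼ)/(xᵢ - xⱼ)

L_0(-2.7) = (-2.7 - (-1))/(-4 - (-1)) × (-2.7 - 2)/(-4 - 2) × (-2.7 - 5)/(-4 - 5) = 0.379772
L_1(-2.7) = (-2.7 - (-4))/(-1 - (-4)) × (-2.7 - 2)/(-1 - 2) × (-2.7 - 5)/(-1 - 5) = 0.871241
L_2(-2.7) = (-2.7 - (-4))/(2 - (-4)) × (-2.7 - (-1))/(2 - (-1)) × (-2.7 - 5)/(2 - 5) = -0.315130
L_3(-2.7) = (-2.7 - (-4))/(5 - (-4)) × (-2.7 - (-1))/(5 - (-1)) × (-2.7 - 2)/(5 - 2) = 0.064117

P(-2.7) = (-6)×L_0(-2.7) + 3×L_1(-2.7) + (-6)×L_2(-2.7) + 4×L_3(-2.7)
P(-2.7) = 2.482340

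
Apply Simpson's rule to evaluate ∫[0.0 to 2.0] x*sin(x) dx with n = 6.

f(x) = x*sin(x)
a = 0.0, b = 2.0, n = 6
h = (b - a)/n = 0.333333

Simpson's rule: (h/3)[f(x₀) + 4f(x₁) + 2f(x₂) + ... + f(xₙ)]

x_0 = 0.0000, f(x_0) = 0.000000, coefficient = 1
x_1 = 0.3333, f(x_1) = 0.109065, coefficient = 4
x_2 = 0.6667, f(x_2) = 0.412247, coefficient = 2
x_3 = 1.0000, f(x_3) = 0.841471, coefficient = 4
x_4 = 1.3333, f(x_4) = 1.295917, coefficient = 2
x_5 = 1.6667, f(x_5) = 1.659013, coefficient = 4
x_6 = 2.0000, f(x_6) = 1.818595, coefficient = 1

I ≈ (0.333333/3) × 15.673119 = 1.741458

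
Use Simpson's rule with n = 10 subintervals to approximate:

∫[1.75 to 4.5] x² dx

f(x) = x²
a = 1.75, b = 4.5, n = 10
h = (b - a)/n = 0.275000

Simpson's rule: (h/3)[f(x₀) + 4f(x₁) + 2f(x₂) + ... + f(xₙ)]

x_0 = 1.7500, f(x_0) = 3.062500, coefficient = 1
x_1 = 2.0250, f(x_1) = 4.100625, coefficient = 4
x_2 = 2.3000, f(x_2) = 5.290000, coefficient = 2
x_3 = 2.5750, f(x_3) = 6.630625, coefficient = 4
x_4 = 2.8500, f(x_4) = 8.122500, coefficient = 2
x_5 = 3.1250, f(x_5) = 9.765625, coefficient = 4
x_6 = 3.4000, f(x_6) = 11.560000, coefficient = 2
x_7 = 3.6750, f(x_7) = 13.505625, coefficient = 4
x_8 = 3.9500, f(x_8) = 15.602500, coefficient = 2
x_9 = 4.2250, f(x_9) = 17.850625, coefficient = 4
x_10 = 4.5000, f(x_10) = 20.250000, coefficient = 1

I ≈ (0.275000/3) × 311.875000 = 28.588542
Exact value: 28.588542
Error: 0.000000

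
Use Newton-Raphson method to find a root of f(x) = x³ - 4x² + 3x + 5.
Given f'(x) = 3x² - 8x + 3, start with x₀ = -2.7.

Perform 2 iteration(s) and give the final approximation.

f(x) = x³ - 4x² + 3x + 5
f'(x) = 3x² - 8x + 3
x₀ = -2.7

Newton-Raphson formula: x_{n+1} = x_n - f(x_n)/f'(x_n)

Iteration 1:
  f(-2.700000) = -51.943000
  f'(-2.700000) = 46.470000
  x_1 = -2.700000 - (-51.943000)/46.470000 = -1.582225
Iteration 2:
  f(-1.582225) = -13.721420
  f'(-1.582225) = 23.168109
  x_2 = -1.582225 - (-13.721420)/23.168109 = -0.989970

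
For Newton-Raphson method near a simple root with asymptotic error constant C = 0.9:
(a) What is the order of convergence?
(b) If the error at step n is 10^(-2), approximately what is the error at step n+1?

(a) Newton-Raphson has quadratic (order 2) convergence near simple roots.
    This means |e_{n+1}| ≈ C|e_n|².

(b) With |e_n| = 10^(-2) and C = 0.9:
    |e_{n+1}| ≈ 0.9 × (10^(-2))² = 0.9 × 10^(-4)

(a) 2 (quadratic); (b) |e_{n+1}| ≈ 9.000e-05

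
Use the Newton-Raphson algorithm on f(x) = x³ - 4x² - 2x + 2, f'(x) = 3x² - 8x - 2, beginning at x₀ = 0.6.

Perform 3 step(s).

f(x) = x³ - 4x² - 2x + 2
f'(x) = 3x² - 8x - 2
x₀ = 0.6

Newton-Raphson formula: x_{n+1} = x_n - f(x_n)/f'(x_n)

Iteration 1:
  f(0.600000) = -0.424000
  f'(0.600000) = -5.720000
  x_1 = 0.600000 - (-0.424000)/(-5.720000) = 0.525874
Iteration 2:
  f(0.525874) = -0.012496
  f'(0.525874) = -5.377362
  x_2 = 0.525874 - (-0.012496)/(-5.377362) = 0.523550
Iteration 3:
  f(0.523550) = -0.000013
  f'(0.523550) = -5.366088
  x_3 = 0.523550 - (-0.000013)/(-5.366088) = 0.523548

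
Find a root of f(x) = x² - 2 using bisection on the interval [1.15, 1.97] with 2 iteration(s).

f(x) = x² - 2
Initial interval: [1.15, 1.97]

Iteration 1:
  c_1 = (1.150000 + 1.970000)/2 = 1.560000
  f(c_1) = f(1.560000) = 0.433600
  f(a) × f(c) < 0, new interval: [1.150000, 1.560000]
Iteration 2:
  c_2 = (1.150000 + 1.560000)/2 = 1.355000
  f(c_2) = f(1.355000) = -0.163975
  f(a) × f(c) ≥ 0, new interval: [1.355000, 1.560000]

After 2 iteration(s), the approximation is c_2 = 1.355000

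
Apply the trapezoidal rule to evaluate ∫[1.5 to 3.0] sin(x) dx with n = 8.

f(x) = sin(x)
a = 1.5, b = 3.0, n = 8
h = (b - a)/n = 0.187500

Trapezoidal rule: (h/2)[f(x₀) + 2f(x₁) + 2f(x₂) + ... + f(xₙ)]

x_0 = 1.5000, f(x_0) = 0.997495, coefficient = 1
x_1 = 1.6875, f(x_1) = 0.993198, coefficient = 2
x_2 = 1.8750, f(x_2) = 0.954086, coefficient = 2
x_3 = 2.0625, f(x_3) = 0.881530, coefficient = 2
x_4 = 2.2500, f(x_4) = 0.778073, coefficient = 2
x_5 = 2.4375, f(x_5) = 0.647343, coefficient = 2
x_6 = 2.6250, f(x_6) = 0.493920, coefficient = 2
x_7 = 2.8125, f(x_7) = 0.323185, coefficient = 2
x_8 = 3.0000, f(x_8) = 0.141120, coefficient = 1

I ≈ (0.187500/2) × 11.281283 = 1.057620
Exact value: 1.060730
Error: 0.003109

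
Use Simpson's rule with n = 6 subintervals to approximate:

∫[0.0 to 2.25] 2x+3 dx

f(x) = 2x+3
a = 0.0, b = 2.25, n = 6
h = (b - a)/n = 0.375000

Simpson's rule: (h/3)[f(x₀) + 4f(x₁) + 2f(x₂) + ... + f(xₙ)]

x_0 = 0.0000, f(x_0) = 3.000000, coefficient = 1
x_1 = 0.3750, f(x_1) = 3.750000, coefficient = 4
x_2 = 0.7500, f(x_2) = 4.500000, coefficient = 2
x_3 = 1.1250, f(x_3) = 5.250000, coefficient = 4
x_4 = 1.5000, f(x_4) = 6.000000, coefficient = 2
x_5 = 1.8750, f(x_5) = 6.750000, coefficient = 4
x_6 = 2.2500, f(x_6) = 7.500000, coefficient = 1

I ≈ (0.375000/3) × 94.500000 = 11.812500
Exact value: 11.812500
Error: 0.000000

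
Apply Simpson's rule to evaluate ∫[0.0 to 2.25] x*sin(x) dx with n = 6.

f(x) = x*sin(x)
a = 0.0, b = 2.25, n = 6
h = (b - a)/n = 0.375000

Simpson's rule: (h/3)[f(x₀) + 4f(x₁) + 2f(x₂) + ... + f(xₙ)]

x_0 = 0.0000, f(x_0) = 0.000000, coefficient = 1
x_1 = 0.3750, f(x_1) = 0.137352, coefficient = 4
x_2 = 0.7500, f(x_2) = 0.511229, coefficient = 2
x_3 = 1.1250, f(x_3) = 1.015051, coefficient = 4
x_4 = 1.5000, f(x_4) = 1.496242, coefficient = 2
x_5 = 1.8750, f(x_5) = 1.788911, coefficient = 4
x_6 = 2.2500, f(x_6) = 1.750665, coefficient = 1

I ≈ (0.375000/3) × 17.530864 = 2.191358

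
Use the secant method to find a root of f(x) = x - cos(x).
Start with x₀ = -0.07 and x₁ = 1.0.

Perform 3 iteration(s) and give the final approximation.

f(x) = x - cos(x)
x₀ = -0.07, x₁ = 1.0

Secant formula: x_{n+1} = x_n - f(x_n)(x_n - x_{n-1})/(f(x_n) - f(x_{n-1}))

Iteration 1:
  f(-0.070000) = -1.067551
  f(1.000000) = 0.459698
  x_2 = 1.000000 - 0.459698×(1.000000 - (-0.070000))/(0.459698 - (-1.067551))
       = 0.677933
Iteration 2:
  f(1.000000) = 0.459698
  f(0.677933) = -0.100938
  x_3 = 0.677933 - (-0.100938)×(0.677933 - 1.000000)/(-0.100938 - 0.459698)
       = 0.735918
Iteration 3:
  f(0.677933) = -0.100938
  f(0.735918) = -0.005296
  x_4 = 0.735918 - (-0.005296)×(0.735918 - 0.677933)/(-0.005296 - (-0.100938))
       = 0.739129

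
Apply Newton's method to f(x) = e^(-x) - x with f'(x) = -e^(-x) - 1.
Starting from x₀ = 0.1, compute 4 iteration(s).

f(x) = e^(-x) - x
f'(x) = -e^(-x) - 1
x₀ = 0.1

Newton-Raphson formula: x_{n+1} = x_n - f(x_n)/f'(x_n)

Iteration 1:
  f(0.100000) = 0.804837
  f'(0.100000) = -1.904837
  x_1 = 0.100000 - 0.804837/(-1.904837) = 0.522523
Iteration 2:
  f(0.522523) = 0.070500
  f'(0.522523) = -1.593023
  x_2 = 0.522523 - 0.070500/(-1.593023) = 0.566778
Iteration 3:
  f(0.566778) = 0.000572
  f'(0.566778) = -1.567350
  x_3 = 0.566778 - 0.000572/(-1.567350) = 0.567143
Iteration 4:
  f(0.567143) = 0.000000
  f'(0.567143) = -1.567143
  x_4 = 0.567143 - 0.000000/(-1.567143) = 0.567143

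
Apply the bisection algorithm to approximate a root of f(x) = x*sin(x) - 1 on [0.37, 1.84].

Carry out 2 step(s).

f(x) = x*sin(x) - 1
Initial interval: [0.37, 1.84]

Iteration 1:
  c_1 = (0.370000 + 1.840000)/2 = 1.105000
  f(c_1) = f(1.105000) = -0.012722
  f(a) × f(c) ≥ 0, new interval: [1.105000, 1.840000]
Iteration 2:
  c_2 = (1.105000 + 1.840000)/2 = 1.472500
  f(c_2) = f(1.472500) = 0.465392
  f(a) × f(c) < 0, new interval: [1.105000, 1.472500]

After 2 iteration(s), the approximation is c_2 = 1.472500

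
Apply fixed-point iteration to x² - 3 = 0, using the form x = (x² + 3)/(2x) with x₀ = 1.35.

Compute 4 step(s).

Equation: x² - 3 = 0
Fixed-point form: x = (x² + 3)/(2x)
x₀ = 1.35

x_1 = g(1.350000) = 1.786111
x_2 = g(1.786111) = 1.732869
x_3 = g(1.732869) = 1.732051
x_4 = g(1.732051) = 1.732051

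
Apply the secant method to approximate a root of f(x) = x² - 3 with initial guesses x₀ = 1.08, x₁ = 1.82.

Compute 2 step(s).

f(x) = x² - 3
x₀ = 1.08, x₁ = 1.82

Secant formula: x_{n+1} = x_n - f(x_n)(x_n - x_{n-1})/(f(x_n) - f(x_{n-1}))

Iteration 1:
  f(1.080000) = -1.833600
  f(1.820000) = 0.312400
  x_2 = 1.820000 - 0.312400×(1.820000 - 1.080000)/(0.312400 - (-1.833600))
       = 1.712276
Iteration 2:
  f(1.820000) = 0.312400
  f(1.712276) = -0.068111
  x_3 = 1.712276 - (-0.068111)×(1.712276 - 1.820000)/(-0.068111 - 0.312400)
       = 1.731558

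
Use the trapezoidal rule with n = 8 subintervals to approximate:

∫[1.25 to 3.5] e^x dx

f(x) = e^x
a = 1.25, b = 3.5, n = 8
h = (b - a)/n = 0.281250

Trapezoidal rule: (h/2)[f(x₀) + 2f(x₁) + 2f(x₂) + ... + f(xₙ)]

x_0 = 1.2500, f(x_0) = 3.490343, coefficient = 1
x_1 = 1.5312, f(x_1) = 4.623953, coefficient = 2
x_2 = 1.8125, f(x_2) = 6.125743, coefficient = 2
x_3 = 2.0938, f(x_3) = 8.115291, coefficient = 2
x_4 = 2.3750, f(x_4) = 10.751013, coefficient = 2
x_5 = 2.6562, f(x_5) = 14.242778, coefficient = 2
x_6 = 2.9375, f(x_6) = 18.868616, coefficient = 2
x_7 = 3.2188, f(x_7) = 24.996855, coefficient = 2
x_8 = 3.5000, f(x_8) = 33.115452, coefficient = 1

I ≈ (0.281250/2) × 212.054291 = 29.820135
Exact value: 29.625109
Error: 0.195026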